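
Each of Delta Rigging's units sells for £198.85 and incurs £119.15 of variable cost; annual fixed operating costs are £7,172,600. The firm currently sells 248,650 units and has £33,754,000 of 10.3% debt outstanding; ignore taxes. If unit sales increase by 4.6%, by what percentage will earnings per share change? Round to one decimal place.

+9.9%

Total contribution margin = 248,650 × £79.70 = £19,817,405.00.
EBIT = £19,817,405.00 − £7,172,600 = £12,644,805.00.
After interest of £3,476,662.00, pre-tax earnings = £9,168,143.00.
Degree of combined leverage = contribution ÷ (EBIT − I) = £19,817,405.00 ÷ £9,168,143.00 = 2.1616.
%ΔEPS = DCL × %ΔSales = 2.1616 × +4.6% = +9.9%.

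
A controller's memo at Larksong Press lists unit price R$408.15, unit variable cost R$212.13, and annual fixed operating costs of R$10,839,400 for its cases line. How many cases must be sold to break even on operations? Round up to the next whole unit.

55,298 cases

Unit CM = price − variable cost = R$408.15 − R$212.13 = R$196.02.
Break-even Q = R$10,839,400 / R$196.02 = 55,297.42 → 55,298 cases.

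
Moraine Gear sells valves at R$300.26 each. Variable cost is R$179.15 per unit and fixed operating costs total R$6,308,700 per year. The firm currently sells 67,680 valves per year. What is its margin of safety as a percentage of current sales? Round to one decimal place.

23.0%

Each unit contributes R$300.26 − R$179.15 = R$121.11. Break-even units = R$6,308,700 ÷ R$121.11 = 52,090.66; break-even revenue = 52,090.66 × R$300.26 = R$15,640,741.99.
Actual sales revenue = 67,680 × R$300.26 = R$20,321,596.80.
Margin of safety = (R$20,321,596.80 − R$15,640,741.99) ÷ R$20,321,596.80 = 23.0%.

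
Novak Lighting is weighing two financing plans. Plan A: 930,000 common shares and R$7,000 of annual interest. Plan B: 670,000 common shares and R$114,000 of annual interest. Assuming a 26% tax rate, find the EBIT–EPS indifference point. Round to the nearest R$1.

Set EPS_A = EPS_B: (EBIT − R$7,000)(1 − 0.26) ÷ 930,000 = (EBIT − R$114,000)(1 − 0.26) ÷ 670,000.
Cancelling (1 − t) and cross-multiplying: 670,000·(EBIT − 7,000) = 930,000·(EBIT − 114,000).
Solving, EBIT = (114,000·930,000 − 7,000·670,000) / (930,000 − 670,000) = 101,330,000,000 / 260,000 = 389,730.77.

R$389,731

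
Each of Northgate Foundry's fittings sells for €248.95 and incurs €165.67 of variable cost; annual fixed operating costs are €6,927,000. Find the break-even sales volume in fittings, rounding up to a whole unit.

Unit CM = price − variable cost = €248.95 − €165.67 = €83.28.
Break-even volume = fixed costs ÷ CM per unit = €6,927,000 ÷ €83.28 = 83,177.23, so 83,178 fittings.

83,178 fittings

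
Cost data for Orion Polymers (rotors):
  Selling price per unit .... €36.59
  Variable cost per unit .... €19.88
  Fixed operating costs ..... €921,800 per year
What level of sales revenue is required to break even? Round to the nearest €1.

€2,018,472

Contribution margin per unit = €36.59 − €19.88 = €16.71, a CM ratio of €16.71 ÷ €36.59 = 0.4567.
Break-even sales = FC ÷ CM ratio = €921,800 × €36.59 / €16.71 = €2,018,472.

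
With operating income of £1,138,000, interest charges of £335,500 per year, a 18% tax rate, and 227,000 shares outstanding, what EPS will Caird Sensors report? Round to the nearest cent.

Pre-tax income = £1,138,000 − £335,500.00 = £802,500.00.
After tax at 18%: net income = £802,500.00 × 0.82 = £658,050.00.
Per share: £658,050.00 / 227,000 shares = £2.90.

£2.90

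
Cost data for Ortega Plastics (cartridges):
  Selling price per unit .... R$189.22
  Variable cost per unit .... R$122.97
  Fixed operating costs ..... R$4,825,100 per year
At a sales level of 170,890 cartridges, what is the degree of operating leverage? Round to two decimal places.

1.74

At 170,890 units, contribution = 170,890 × R$66.25 = R$11,321,462.50.
Operating income = contribution − fixed costs = R$11,321,462.50 − R$4,825,100 = R$6,496,362.50.
So DOL = total CM / EBIT = R$11,321,462.50 / R$6,496,362.50 = 1.7427.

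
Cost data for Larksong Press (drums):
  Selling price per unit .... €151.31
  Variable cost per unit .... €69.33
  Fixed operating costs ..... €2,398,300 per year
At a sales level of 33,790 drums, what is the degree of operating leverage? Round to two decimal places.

7.45

Contribution at this volume is 33,790 × €81.98 = €2,770,104.20.
EBIT = €2,770,104.20 − €2,398,300 = €371,804.20.
DOL = contribution ÷ EBIT = €2,770,104.20 ÷ €371,804.20 = 7.4504.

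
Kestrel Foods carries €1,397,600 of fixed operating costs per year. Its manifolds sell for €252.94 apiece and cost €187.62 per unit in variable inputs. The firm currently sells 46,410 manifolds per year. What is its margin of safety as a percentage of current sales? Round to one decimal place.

Unit CM = price − variable cost = €252.94 − €187.62 = €65.32. Break-even units = €1,397,600 ÷ €65.32 = 21,396.20; break-even revenue = 21,396.20 × €252.94 = €5,411,955.66.
Actual sales revenue = 46,410 × €252.94 = €11,738,945.40.
Margin of safety = (€11,738,945.40 − €5,411,955.66) ÷ €11,738,945.40 = 53.9%.

53.9%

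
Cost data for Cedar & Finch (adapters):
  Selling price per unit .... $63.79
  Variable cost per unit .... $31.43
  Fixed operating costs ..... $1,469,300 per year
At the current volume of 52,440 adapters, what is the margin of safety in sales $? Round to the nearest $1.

$448,774

Each unit contributes $63.79 − $31.43 = $32.36. Break-even units = $1,469,300 ÷ $32.36 = 45,404.82; break-even revenue = 45,404.82 × $63.79 = $2,896,373.52.
Actual sales revenue = 52,440 × $63.79 = $3,345,147.60.
Margin of safety = $3,345,147.60 − $2,896,373.52 = $448,774.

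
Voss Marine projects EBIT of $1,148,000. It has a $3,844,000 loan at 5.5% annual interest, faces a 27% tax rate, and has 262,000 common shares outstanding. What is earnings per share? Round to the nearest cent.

$2.61

Pre-tax income = $1,148,000 − $211,420.00 = $936,580.00.
After tax at 27%: net income = $936,580.00 × 0.73 = $683,703.40.
Per share: $683,703.40 / 262,000 shares = $2.61.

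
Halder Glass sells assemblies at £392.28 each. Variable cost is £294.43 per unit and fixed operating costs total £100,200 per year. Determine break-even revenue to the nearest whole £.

CM per unit = £392.28 − £294.43 = £97.85; CM ratio = £97.85 / £392.28 = 0.2494.
Break-even sales = FC ÷ CM ratio = £100,200 × £392.28 / £97.85 = £401,701.

£401,701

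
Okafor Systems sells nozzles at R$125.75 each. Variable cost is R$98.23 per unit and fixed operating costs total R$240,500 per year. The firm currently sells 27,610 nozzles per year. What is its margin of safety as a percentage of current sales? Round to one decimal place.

68.3%

Unit CM = price − variable cost = R$125.75 − R$98.23 = R$27.52. Break-even units = R$240,500 ÷ R$27.52 = 8,739.10; break-even revenue = 8,739.10 × R$125.75 = R$1,098,941.68.
Actual sales revenue = 27,610 × R$125.75 = R$3,471,957.50.
Margin of safety = (R$3,471,957.50 − R$1,098,941.68) ÷ R$3,471,957.50 = 68.3%.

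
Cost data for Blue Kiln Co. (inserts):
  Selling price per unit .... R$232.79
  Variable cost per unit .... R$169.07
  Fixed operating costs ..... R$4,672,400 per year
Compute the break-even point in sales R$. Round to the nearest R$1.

Contribution margin per unit = R$232.79 − R$169.07 = R$63.72, a CM ratio of R$63.72 ÷ R$232.79 = 0.2737.
Break-even sales = FC ÷ CM ratio = R$4,672,400 × R$232.79 / R$63.72 = R$17,069,805.

R$17,069,805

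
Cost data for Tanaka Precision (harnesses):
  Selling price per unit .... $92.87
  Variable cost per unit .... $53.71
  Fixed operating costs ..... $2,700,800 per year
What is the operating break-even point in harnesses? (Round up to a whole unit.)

Each unit contributes $92.87 − $53.71 = $39.16.
Units to break even: $2,700,800 ÷ $39.16 = 68,968.34, rounded up to 68,969.

68,969 harnesses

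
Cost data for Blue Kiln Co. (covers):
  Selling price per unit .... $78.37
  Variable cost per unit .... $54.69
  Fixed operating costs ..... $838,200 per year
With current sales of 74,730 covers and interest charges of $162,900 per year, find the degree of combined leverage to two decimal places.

Total contribution margin = 74,730 × $23.68 = $1,769,606.40.
Subtracting fixed costs: EBIT = $1,769,606.40 − $838,200 = $931,406.40. Interest = $162,900.00.
DOL = $1,769,606.40 ÷ $931,406.40 = 1.8999; DFL = $931,406.40 ÷ $768,506.40 = 1.2120.
Combined leverage = 1.8999 × 1.2120 = 2.3027.

2.30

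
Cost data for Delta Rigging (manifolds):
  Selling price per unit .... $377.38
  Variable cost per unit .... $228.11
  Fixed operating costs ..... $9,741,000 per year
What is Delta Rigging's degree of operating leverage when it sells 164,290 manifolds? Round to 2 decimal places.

1.66

Contribution at this volume is 164,290 × $149.27 = $24,523,568.30.
Operating income = contribution − fixed costs = $24,523,568.30 − $9,741,000 = $14,782,568.30.
So DOL = total CM / EBIT = $24,523,568.30 / $14,782,568.30 = 1.6590.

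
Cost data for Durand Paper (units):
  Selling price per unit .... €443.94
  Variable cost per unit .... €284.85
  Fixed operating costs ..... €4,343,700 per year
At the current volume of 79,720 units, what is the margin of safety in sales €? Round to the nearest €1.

Contribution margin per unit = €443.94 − €284.85 = €159.09. Break-even units = €4,343,700 ÷ €159.09 = 27,303.41; break-even revenue = 27,303.41 × €443.94 = €12,121,077.24.
Current sales = 79,720 × €443.94 = €35,390,896.80.
Margin of safety = €35,390,896.80 − €12,121,077.24 = €23,269,820.

€23,269,820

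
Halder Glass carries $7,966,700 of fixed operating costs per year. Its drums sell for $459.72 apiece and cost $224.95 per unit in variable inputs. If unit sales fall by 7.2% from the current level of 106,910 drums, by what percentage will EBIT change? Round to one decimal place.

-10.5%

At 106,910 units, contribution = 106,910 × $234.77 = $25,099,260.70.
Operating income = contribution − fixed costs = $25,099,260.70 − $7,966,700 = $17,132,560.70.
Degree of operating leverage = $25,099,260.70 / $17,132,560.70 = 1.4650.
%ΔEBIT = DOL × %ΔSales = 1.4650 × -7.2% = -10.5%.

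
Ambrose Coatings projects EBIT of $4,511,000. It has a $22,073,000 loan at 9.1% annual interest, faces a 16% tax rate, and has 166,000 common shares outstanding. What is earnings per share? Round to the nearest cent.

Pre-tax income = $4,511,000 − $2,008,643.00 = $2,502,357.00.
Net income = $2,502,357.00 × (1 − 0.16) = $2,101,979.88.
EPS = $2,101,979.88 ÷ 166,000 = $12.66.

$12.66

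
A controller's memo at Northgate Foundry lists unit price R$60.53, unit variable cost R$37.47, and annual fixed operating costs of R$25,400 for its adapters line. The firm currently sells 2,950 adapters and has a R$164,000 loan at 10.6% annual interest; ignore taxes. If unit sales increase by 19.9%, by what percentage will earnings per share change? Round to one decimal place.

+53.6%

Contribution at this volume is 2,950 × R$23.06 = R$68,027.00.
EBIT = R$68,027.00 − R$25,400 = R$42,627.00.
Interest = R$17,384.00, so EBIT − I = R$25,243.00.
DCL = total CM / (EBIT − I) = R$68,027.00 / R$25,243.00 = 2.6949.
%ΔEPS = DCL × %ΔSales = 2.6949 × +19.9% = +53.6%.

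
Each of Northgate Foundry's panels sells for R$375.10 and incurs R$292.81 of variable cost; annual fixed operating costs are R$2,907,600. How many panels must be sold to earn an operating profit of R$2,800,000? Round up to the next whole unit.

69,360 panels

Unit CM = price − variable cost = R$375.10 − R$292.81 = R$82.29.
Required volume = (fixed costs + target profit) ÷ CM = (R$2,907,600 + R$2,800,000) ÷ R$82.29 = 69,359.58, so 69,360 panels.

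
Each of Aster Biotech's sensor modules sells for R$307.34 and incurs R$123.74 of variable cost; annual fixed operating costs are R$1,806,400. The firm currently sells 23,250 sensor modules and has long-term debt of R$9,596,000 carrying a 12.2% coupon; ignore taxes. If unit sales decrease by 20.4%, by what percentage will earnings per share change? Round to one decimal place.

Total contribution margin = 23,250 × R$183.60 = R$4,268,700.00.
Subtracting fixed costs: EBIT = R$4,268,700.00 − R$1,806,400 = R$2,462,300.00.
Interest = R$1,170,712.00, so EBIT − I = R$1,291,588.00.
DCL = total CM / (EBIT − I) = R$4,268,700.00 / R$1,291,588.00 = 3.3050.
%ΔEPS = DCL × %ΔSales = 3.3050 × -20.4% = -67.4%.

-67.4%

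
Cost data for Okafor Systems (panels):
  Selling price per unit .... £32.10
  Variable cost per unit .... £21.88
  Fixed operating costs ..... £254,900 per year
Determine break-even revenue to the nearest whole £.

CM per unit = £32.10 − £21.88 = £10.22; CM ratio = £10.22 / £32.10 = 0.3184.
Break-even sales = FC ÷ CM ratio = £254,900 × £32.10 / £10.22 = £800,615.

£800,615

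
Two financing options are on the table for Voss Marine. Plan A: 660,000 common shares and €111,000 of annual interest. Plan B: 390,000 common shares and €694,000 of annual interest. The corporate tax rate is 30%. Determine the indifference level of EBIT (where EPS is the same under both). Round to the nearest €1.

€1,536,111

At indifference, (EBIT − 111,000)(1 − t)/660,000 = (EBIT − 694,000)(1 − t)/390,000.
The (1 − t) factor cancels: (EBIT − 111,000) × 390,000 = (EBIT − 694,000) × 660,000.
EBIT × (660,000 − 390,000) = 694,000 × 660,000 − 111,000 × 390,000 = 414,750,000,000, so EBIT = 414,750,000,000 ÷ 270,000 = 1,536,111.11.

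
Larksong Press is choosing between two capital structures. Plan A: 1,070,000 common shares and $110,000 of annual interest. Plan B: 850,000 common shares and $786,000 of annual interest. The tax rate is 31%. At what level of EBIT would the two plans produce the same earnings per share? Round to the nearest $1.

$3,397,818

At indifference, (EBIT − 110,000)(1 − t)/1,070,000 = (EBIT − 786,000)(1 − t)/850,000.
The (1 − t) factor cancels: (EBIT − 110,000) × 850,000 = (EBIT − 786,000) × 1,070,000.
Solving, EBIT = (786,000·1,070,000 − 110,000·850,000) / (1,070,000 − 850,000) = 747,520,000,000 / 220,000 = 3,397,818.18.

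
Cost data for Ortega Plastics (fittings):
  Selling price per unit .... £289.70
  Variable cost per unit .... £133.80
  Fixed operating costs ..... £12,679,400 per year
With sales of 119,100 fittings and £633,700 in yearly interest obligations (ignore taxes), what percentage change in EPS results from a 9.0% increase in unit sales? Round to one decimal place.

Total contribution margin = 119,100 × £155.90 = £18,567,690.00.
Operating income = contribution − fixed costs = £18,567,690.00 − £12,679,400 = £5,888,290.00.
After interest of £633,700.00, pre-tax earnings = £5,254,590.00.
DCL = total CM / (EBIT − I) = £18,567,690.00 / £5,254,590.00 = 3.5336.
EPS therefore changes by 3.5336 × (+9.0%) = +31.8%.

+31.8%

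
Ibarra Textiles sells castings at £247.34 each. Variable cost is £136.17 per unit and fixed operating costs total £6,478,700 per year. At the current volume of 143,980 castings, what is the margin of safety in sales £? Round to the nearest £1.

Unit CM = price − variable cost = £247.34 − £136.17 = £111.17. Break-even units = £6,478,700 ÷ £111.17 = 58,277.41; break-even revenue = 58,277.41 × £247.34 = £14,414,335.32.
Actual sales revenue = 143,980 × £247.34 = £35,612,013.20.
Margin of safety = £35,612,013.20 − £14,414,335.32 = £21,197,678.

£21,197,678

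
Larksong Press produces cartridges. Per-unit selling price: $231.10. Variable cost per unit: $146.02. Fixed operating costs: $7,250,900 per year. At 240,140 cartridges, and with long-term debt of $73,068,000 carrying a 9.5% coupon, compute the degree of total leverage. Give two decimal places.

At 240,140 units, contribution = 240,140 × $85.08 = $20,431,111.20.
Operating income = contribution − fixed costs = $20,431,111.20 − $7,250,900 = $13,180,211.20. Interest = $6,941,460.00.
DOL = $20,431,111.20 ÷ $13,180,211.20 = 1.5501; DFL = $13,180,211.20 ÷ $6,238,751.20 = 2.1126.
DCL = DOL × DFL = 1.5501 × 2.1126 = 3.2747.

3.27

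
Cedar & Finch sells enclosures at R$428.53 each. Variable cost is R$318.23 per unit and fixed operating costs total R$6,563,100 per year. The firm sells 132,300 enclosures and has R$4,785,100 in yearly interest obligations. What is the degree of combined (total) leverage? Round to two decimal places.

4.50

At 132,300 units, contribution = 132,300 × R$110.30 = R$14,592,690.00.
Subtracting fixed costs: EBIT = R$14,592,690.00 − R$6,563,100 = R$8,029,590.00. Interest = R$4,785,100.00, so EBIT − I = R$3,244,490.00.
DCL = contribution ÷ (EBIT − I) = R$14,592,690.00 ÷ R$3,244,490.00 = 4.4977.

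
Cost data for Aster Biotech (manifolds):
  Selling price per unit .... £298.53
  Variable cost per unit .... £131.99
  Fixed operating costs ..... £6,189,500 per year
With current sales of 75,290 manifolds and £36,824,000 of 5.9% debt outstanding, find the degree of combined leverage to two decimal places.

At 75,290 units, contribution = 75,290 × £166.54 = £12,538,796.60.
Operating income = contribution − fixed costs = £12,538,796.60 − £6,189,500 = £6,349,296.60. Interest = £2,172,616.00.
DOL = £12,538,796.60 ÷ £6,349,296.60 = 1.9748; DFL = £6,349,296.60 ÷ £4,176,680.60 = 1.5202.
DCL = DOL × DFL = 1.9748 × 1.5202 = 3.0021.

3.00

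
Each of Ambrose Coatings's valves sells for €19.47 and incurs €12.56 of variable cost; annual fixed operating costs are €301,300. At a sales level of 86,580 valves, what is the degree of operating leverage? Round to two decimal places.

At 86,580 units, contribution = 86,580 × €6.91 = €598,267.80.
EBIT = €598,267.80 − €301,300 = €296,967.80.
Degree of operating leverage = €598,267.80 / €296,967.80 = 2.0146.

2.01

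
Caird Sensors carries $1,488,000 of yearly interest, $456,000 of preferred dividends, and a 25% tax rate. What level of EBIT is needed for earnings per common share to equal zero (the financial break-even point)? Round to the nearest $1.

$2,096,000

Grossing the preferred dividend up to pre-tax terms: $456,000 / (1 − 0.25) = $608,000.00.
Financial break-even EBIT = interest + D_p ÷ (1 − t) = $1,488,000 + $608,000.00 = $2,096,000.00.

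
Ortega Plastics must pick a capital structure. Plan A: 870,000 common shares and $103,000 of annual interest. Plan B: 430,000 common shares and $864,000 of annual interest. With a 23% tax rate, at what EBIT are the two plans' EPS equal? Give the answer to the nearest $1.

At indifference, (EBIT − 103,000)(1 − t)/870,000 = (EBIT − 864,000)(1 − t)/430,000.
Cancelling (1 − t) and cross-multiplying: 430,000·(EBIT − 103,000) = 870,000·(EBIT − 864,000).
EBIT × (870,000 − 430,000) = 864,000 × 870,000 − 103,000 × 430,000 = 707,390,000,000, so EBIT = 707,390,000,000 ÷ 440,000 = 1,607,704.55.

$1,607,705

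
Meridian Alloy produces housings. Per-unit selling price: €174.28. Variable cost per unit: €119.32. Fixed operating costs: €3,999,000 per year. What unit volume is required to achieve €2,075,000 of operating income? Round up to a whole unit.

Unit CM = price − variable cost = €174.28 − €119.32 = €54.96.
Units = (FC + target) / CM = (€3,999,000 + €2,075,000) / €54.96 = 110,516.74, so 110,517 housings.

110,517 housings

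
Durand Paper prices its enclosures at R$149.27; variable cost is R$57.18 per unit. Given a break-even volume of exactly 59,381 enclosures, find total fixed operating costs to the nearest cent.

Unit CM = price − variable cost = R$149.27 − R$57.18 = R$92.09.
Since BE = FC / CM, FC = 59,381 × R$92.09 = R$5,468,396.29.

R$5,468,396.29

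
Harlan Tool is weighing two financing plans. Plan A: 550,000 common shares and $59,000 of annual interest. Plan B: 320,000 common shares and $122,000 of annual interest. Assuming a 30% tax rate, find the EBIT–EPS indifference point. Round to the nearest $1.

Set EPS_A = EPS_B: (EBIT − $59,000)(1 − 0.30) ÷ 550,000 = (EBIT − $122,000)(1 − 0.30) ÷ 320,000.
The (1 − t) factor cancels: (EBIT − 59,000) × 320,000 = (EBIT − 122,000) × 550,000.
Solving, EBIT = (122,000·550,000 − 59,000·320,000) / (550,000 − 320,000) = 48,220,000,000 / 230,000 = 209,652.17.

$209,652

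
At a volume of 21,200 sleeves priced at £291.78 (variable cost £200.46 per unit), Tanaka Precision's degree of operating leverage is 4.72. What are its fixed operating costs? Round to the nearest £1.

Total contribution margin = 21,200 × £91.32 = £1,935,984.00.
DOL = contribution / EBIT, so EBIT = £1,935,984.00 / 4.72 = £410,166.10.
And FC = contribution − EBIT = £1,935,984.00 − £410,166.10 = £1,525,818.

£1,525,818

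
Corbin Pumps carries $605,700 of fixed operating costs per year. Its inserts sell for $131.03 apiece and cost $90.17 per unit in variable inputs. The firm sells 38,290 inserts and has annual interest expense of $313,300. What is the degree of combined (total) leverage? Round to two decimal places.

2.42

At 38,290 units, contribution = 38,290 × $40.86 = $1,564,529.40.
Subtracting fixed costs: EBIT = $1,564,529.40 − $605,700 = $958,829.40. Interest = $313,300.00.
DOL = $1,564,529.40 ÷ $958,829.40 = 1.6317; DFL = $958,829.40 ÷ $645,529.40 = 1.4853.
Combined leverage = 1.6317 × 1.4853 = 2.4236.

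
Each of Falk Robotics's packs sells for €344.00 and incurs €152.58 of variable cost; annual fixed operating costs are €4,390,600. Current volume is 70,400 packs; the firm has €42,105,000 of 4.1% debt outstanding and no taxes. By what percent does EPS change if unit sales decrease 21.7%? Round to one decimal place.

-39.7%

Contribution at this volume is 70,400 × €191.42 = €13,475,968.00.
EBIT = €13,475,968.00 − €4,390,600 = €9,085,368.00.
Interest = €1,726,305.00, so EBIT − I = €7,359,063.00.
DCL = total CM / (EBIT − I) = €13,475,968.00 / €7,359,063.00 = 1.8312.
%ΔEPS = DCL × %ΔSales = 1.8312 × -21.7% = -39.7%.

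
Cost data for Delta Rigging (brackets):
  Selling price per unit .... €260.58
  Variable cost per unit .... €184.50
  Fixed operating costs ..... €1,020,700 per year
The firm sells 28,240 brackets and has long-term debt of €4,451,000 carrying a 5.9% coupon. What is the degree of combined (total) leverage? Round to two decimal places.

2.48

Total contribution margin = 28,240 × €76.08 = €2,148,499.20.
EBIT = €2,148,499.20 − €1,020,700 = €1,127,799.20. Interest = €262,609.00.
DOL = €2,148,499.20 ÷ €1,127,799.20 = 1.9050; DFL = €1,127,799.20 ÷ €865,190.20 = 1.3035.
DCL = DOL × DFL = 1.9050 × 1.3035 = 2.4832.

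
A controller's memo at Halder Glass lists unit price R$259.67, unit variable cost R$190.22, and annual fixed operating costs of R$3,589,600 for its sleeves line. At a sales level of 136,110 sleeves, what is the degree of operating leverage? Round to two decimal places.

Total contribution margin = 136,110 × R$69.45 = R$9,452,839.50.
EBIT = R$9,452,839.50 − R$3,589,600 = R$5,863,239.50.
Degree of operating leverage = R$9,452,839.50 / R$5,863,239.50 = 1.6122.

1.61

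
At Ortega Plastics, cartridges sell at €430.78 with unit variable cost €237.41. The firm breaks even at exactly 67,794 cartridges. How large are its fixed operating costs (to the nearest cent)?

Contribution margin per unit = €430.78 − €237.41 = €193.37.
Fixed costs = break-even units × CM = 67,794 × €193.37 = €13,109,325.78.

€13,109,325.78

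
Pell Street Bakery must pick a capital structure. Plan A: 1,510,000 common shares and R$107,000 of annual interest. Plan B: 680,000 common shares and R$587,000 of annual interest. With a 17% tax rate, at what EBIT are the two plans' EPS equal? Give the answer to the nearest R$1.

R$980,253

At indifference, (EBIT − 107,000)(1 − t)/1,510,000 = (EBIT − 587,000)(1 − t)/680,000.
Cancelling (1 − t) and cross-multiplying: 680,000·(EBIT − 107,000) = 1,510,000·(EBIT − 587,000).
EBIT × (1,510,000 − 680,000) = 587,000 × 1,510,000 − 107,000 × 680,000 = 813,610,000,000, so EBIT = 813,610,000,000 ÷ 830,000 = 980,253.01.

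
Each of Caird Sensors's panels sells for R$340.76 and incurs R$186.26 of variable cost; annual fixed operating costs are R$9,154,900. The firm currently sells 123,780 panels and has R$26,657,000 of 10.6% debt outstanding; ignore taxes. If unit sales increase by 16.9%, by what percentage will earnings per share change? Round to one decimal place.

+45.2%

At 123,780 units, contribution = 123,780 × R$154.50 = R$19,124,010.00.
Subtracting fixed costs: EBIT = R$19,124,010.00 − R$9,154,900 = R$9,969,110.00.
Interest = R$2,825,642.00, so EBIT − I = R$7,143,468.00.
DCL = total CM / (EBIT − I) = R$19,124,010.00 / R$7,143,468.00 = 2.6771.
%ΔEPS = DCL × %ΔSales = 2.6771 × +16.9% = +45.2%.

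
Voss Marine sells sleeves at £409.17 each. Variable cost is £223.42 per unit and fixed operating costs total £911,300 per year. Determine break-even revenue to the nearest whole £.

£2,007,411

Contribution margin per unit = £409.17 − £223.42 = £185.75, a CM ratio of £185.75 ÷ £409.17 = 0.4540.
Break-even sales = FC ÷ CM ratio = £911,300 × £409.17 / £185.75 = £2,007,411.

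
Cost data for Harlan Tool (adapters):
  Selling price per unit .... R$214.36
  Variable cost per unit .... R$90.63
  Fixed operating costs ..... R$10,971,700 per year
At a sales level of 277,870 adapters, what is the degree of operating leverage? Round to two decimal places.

1.47

At 277,870 units, contribution = 277,870 × R$123.73 = R$34,380,855.10.
EBIT = R$34,380,855.10 − R$10,971,700 = R$23,409,155.10.
So DOL = total CM / EBIT = R$34,380,855.10 / R$23,409,155.10 = 1.4687.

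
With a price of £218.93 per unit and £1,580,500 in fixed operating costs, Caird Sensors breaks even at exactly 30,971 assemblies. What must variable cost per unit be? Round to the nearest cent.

Contribution per unit must be FC / Q = £1,580,500 / 30,971 = £51.0316.
Hence VC = price − CM = £218.93 − £51.0316 = £167.90.

£167.90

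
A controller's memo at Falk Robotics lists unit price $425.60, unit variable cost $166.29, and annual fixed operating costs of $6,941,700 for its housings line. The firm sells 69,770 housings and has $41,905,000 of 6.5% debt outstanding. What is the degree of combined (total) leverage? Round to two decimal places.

Total contribution margin = 69,770 × $259.31 = $18,092,058.70.
Operating income = contribution − fixed costs = $18,092,058.70 − $6,941,700 = $11,150,358.70. Interest = $2,723,825.00, so EBIT − I = $8,426,533.70.
DCL = contribution ÷ (EBIT − I) = $18,092,058.70 ÷ $8,426,533.70 = 2.1470.

2.15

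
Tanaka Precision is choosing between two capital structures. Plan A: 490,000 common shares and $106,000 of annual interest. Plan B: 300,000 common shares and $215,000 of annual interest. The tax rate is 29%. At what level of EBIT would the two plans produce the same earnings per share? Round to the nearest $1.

At indifference, (EBIT − 106,000)(1 − t)/490,000 = (EBIT − 215,000)(1 − t)/300,000.
The (1 − t) factor cancels: (EBIT − 106,000) × 300,000 = (EBIT − 215,000) × 490,000.
Solving, EBIT = (215,000·490,000 − 106,000·300,000) / (490,000 − 300,000) = 73,550,000,000 / 190,000 = 387,105.26.

$387,105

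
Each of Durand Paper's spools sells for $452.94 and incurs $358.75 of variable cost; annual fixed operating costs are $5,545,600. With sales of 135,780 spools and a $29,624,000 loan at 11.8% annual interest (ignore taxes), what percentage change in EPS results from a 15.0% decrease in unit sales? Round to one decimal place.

Contribution at this volume is 135,780 × $94.19 = $12,789,118.20.
EBIT = $12,789,118.20 − $5,545,600 = $7,243,518.20.
After interest of $3,495,632.00, pre-tax earnings = $3,747,886.20.
Degree of combined leverage = contribution ÷ (EBIT − I) = $12,789,118.20 ÷ $3,747,886.20 = 3.4124.
EPS therefore changes by 3.4124 × (-15.0%) = -51.2%.

-51.2%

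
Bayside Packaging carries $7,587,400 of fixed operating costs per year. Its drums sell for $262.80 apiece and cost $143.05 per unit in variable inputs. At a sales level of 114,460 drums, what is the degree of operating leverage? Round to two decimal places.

Contribution at this volume is 114,460 × $119.75 = $13,706,585.00.
Subtracting fixed costs: EBIT = $13,706,585.00 − $7,587,400 = $6,119,185.00.
DOL = contribution ÷ EBIT = $13,706,585.00 ÷ $6,119,185.00 = 2.2399.

2.24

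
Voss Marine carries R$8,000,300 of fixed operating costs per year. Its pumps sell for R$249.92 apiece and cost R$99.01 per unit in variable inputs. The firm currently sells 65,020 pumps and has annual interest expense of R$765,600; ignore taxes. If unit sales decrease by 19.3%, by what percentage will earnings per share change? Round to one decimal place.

-181.0%

At 65,020 units, contribution = 65,020 × R$150.91 = R$9,812,168.20.
Subtracting fixed costs: EBIT = R$9,812,168.20 − R$8,000,300 = R$1,811,868.20.
After interest of R$765,600.00, pre-tax earnings = R$1,046,268.20.
DCL = total CM / (EBIT − I) = R$9,812,168.20 / R$1,046,268.20 = 9.3783.
EPS therefore changes by 9.3783 × (-19.3%) = -181.0%.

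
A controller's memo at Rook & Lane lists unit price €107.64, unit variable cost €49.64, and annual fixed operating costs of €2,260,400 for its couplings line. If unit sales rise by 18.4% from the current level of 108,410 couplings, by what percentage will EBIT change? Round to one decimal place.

+28.7%

At 108,410 units, contribution = 108,410 × €58.00 = €6,287,780.00.
EBIT = €6,287,780.00 − €2,260,400 = €4,027,380.00.
Degree of operating leverage = €6,287,780.00 / €4,027,380.00 = 1.5613.
%ΔEBIT = DOL × %ΔSales = 1.5613 × +18.4% = +28.7%.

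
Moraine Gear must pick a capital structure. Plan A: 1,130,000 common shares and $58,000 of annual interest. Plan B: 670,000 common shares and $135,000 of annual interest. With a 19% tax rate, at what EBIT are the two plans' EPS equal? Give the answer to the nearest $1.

$247,152

Set EPS_A = EPS_B: (EBIT − $58,000)(1 − 0.19) ÷ 1,130,000 = (EBIT − $135,000)(1 − 0.19) ÷ 670,000.
The (1 − t) factor cancels: (EBIT − 58,000) × 670,000 = (EBIT − 135,000) × 1,130,000.
EBIT × (1,130,000 − 670,000) = 135,000 × 1,130,000 − 58,000 × 670,000 = 113,690,000,000, so EBIT = 113,690,000,000 ÷ 460,000 = 247,152.17.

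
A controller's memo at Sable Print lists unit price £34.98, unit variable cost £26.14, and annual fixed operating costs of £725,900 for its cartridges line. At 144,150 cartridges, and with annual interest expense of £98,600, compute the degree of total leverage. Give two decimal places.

At 144,150 units, contribution = 144,150 × £8.84 = £1,274,286.00.
EBIT = £1,274,286.00 − £725,900 = £548,386.00. Interest = £98,600.00, so EBIT − I = £449,786.00.
Degree of total leverage = total CM / (EBIT − interest) = £1,274,286.00 / £449,786.00 = 2.8331.

2.83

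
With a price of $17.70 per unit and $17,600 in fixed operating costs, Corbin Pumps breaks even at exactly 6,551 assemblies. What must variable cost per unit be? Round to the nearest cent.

Contribution per unit must be FC / Q = $17,600 / 6,551 = $2.6866.
Variable cost per unit = $17.70 − $2.6866 = $15.01.

$15.01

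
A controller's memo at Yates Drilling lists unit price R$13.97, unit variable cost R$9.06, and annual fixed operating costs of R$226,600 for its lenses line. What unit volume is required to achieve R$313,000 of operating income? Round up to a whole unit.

109,899 lenses

Unit CM = price − variable cost = R$13.97 − R$9.06 = R$4.91.
Need Q such that Q × R$4.91 − R$226,600 = R$313,000, i.e. Q = R$539,600 / R$4.91 = 109,898.17 → 109,899.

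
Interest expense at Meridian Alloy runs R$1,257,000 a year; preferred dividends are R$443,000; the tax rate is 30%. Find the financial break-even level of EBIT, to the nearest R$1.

Grossing the preferred dividend up to pre-tax terms: R$443,000 / (1 − 0.30) = R$632,857.14.
EPS = 0 when EBIT covers interest plus the pre-tax preferred burden: R$1,257,000 + R$632,857.14 = R$1,889,857.14.

R$1,889,857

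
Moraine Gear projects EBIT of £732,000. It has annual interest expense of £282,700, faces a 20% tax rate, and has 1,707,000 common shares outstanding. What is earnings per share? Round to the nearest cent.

£0.21

Interest = £282,700.00, so EBT = £732,000 − £282,700.00 = £449,300.00.
After tax at 20%: net income = £449,300.00 × 0.80 = £359,440.00.
Per share: £359,440.00 / 1,707,000 shares = £0.21.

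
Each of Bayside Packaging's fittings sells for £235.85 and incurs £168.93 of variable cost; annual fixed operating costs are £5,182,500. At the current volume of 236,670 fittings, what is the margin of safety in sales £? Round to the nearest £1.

Each unit contributes £235.85 − £168.93 = £66.92. Break-even units = £5,182,500 ÷ £66.92 = 77,443.22; break-even revenue = 77,443.22 × £235.85 = £18,264,982.44.
Actual sales revenue = 236,670 × £235.85 = £55,818,619.50.
Margin of safety = £55,818,619.50 − £18,264,982.44 = £37,553,637.

£37,553,637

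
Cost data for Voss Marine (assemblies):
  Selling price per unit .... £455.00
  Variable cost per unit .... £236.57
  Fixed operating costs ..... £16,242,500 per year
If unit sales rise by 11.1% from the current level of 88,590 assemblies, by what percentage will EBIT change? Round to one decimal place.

At 88,590 units, contribution = 88,590 × £218.43 = £19,350,713.70.
Operating income = contribution − fixed costs = £19,350,713.70 − £16,242,500 = £3,108,213.70.
So DOL = total CM / EBIT = £19,350,713.70 / £3,108,213.70 = 6.2257.
Operating income changes by 6.2257 × +11.1% = +69.1%.

+69.1%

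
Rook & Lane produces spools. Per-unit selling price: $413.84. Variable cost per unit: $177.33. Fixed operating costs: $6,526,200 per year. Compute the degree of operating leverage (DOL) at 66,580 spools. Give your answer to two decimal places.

Contribution at this volume is 66,580 × $236.51 = $15,746,835.80.
Subtracting fixed costs: EBIT = $15,746,835.80 − $6,526,200 = $9,220,635.80.
Degree of operating leverage = $15,746,835.80 / $9,220,635.80 = 1.7078.

1.71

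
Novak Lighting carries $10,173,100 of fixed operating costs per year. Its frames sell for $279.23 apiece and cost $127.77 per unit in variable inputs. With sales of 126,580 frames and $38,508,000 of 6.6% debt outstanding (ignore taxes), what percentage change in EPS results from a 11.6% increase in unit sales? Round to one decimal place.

Contribution at this volume is 126,580 × $151.46 = $19,171,806.80.
Operating income = contribution − fixed costs = $19,171,806.80 − $10,173,100 = $8,998,706.80.
After interest of $2,541,528.00, pre-tax earnings = $6,457,178.80.
Degree of combined leverage = contribution ÷ (EBIT − I) = $19,171,806.80 ÷ $6,457,178.80 = 2.9691.
EPS therefore changes by 2.9691 × (+11.6%) = +34.4%.

+34.4%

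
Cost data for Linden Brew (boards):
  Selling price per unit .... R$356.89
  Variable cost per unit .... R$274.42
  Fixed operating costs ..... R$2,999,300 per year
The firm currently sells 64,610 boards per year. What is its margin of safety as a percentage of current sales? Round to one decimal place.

43.7%

Unit CM = price − variable cost = R$356.89 − R$274.42 = R$82.47. Break-even units = R$2,999,300 ÷ R$82.47 = 36,368.38; break-even revenue = 36,368.38 × R$356.89 = R$12,979,509.85.
Current sales = 64,610 × R$356.89 = R$23,058,662.90.
Margin of safety = (R$23,058,662.90 − R$12,979,509.85) ÷ R$23,058,662.90 = 43.7%.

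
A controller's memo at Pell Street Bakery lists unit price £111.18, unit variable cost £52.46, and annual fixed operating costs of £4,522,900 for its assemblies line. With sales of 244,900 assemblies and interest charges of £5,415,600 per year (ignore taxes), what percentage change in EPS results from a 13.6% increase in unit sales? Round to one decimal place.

At 244,900 units, contribution = 244,900 × £58.72 = £14,380,528.00.
Operating income = contribution − fixed costs = £14,380,528.00 − £4,522,900 = £9,857,628.00.
Interest = £5,415,600.00, so EBIT − I = £4,442,028.00.
DCL = total CM / (EBIT − I) = £14,380,528.00 / £4,442,028.00 = 3.2374.
%ΔEPS = DCL × %ΔSales = 3.2374 × +13.6% = +44.0%.

+44.0%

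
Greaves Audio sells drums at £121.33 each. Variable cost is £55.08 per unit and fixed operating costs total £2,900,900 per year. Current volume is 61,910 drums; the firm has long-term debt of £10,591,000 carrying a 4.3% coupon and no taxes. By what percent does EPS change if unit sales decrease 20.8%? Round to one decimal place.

Total contribution margin = 61,910 × £66.25 = £4,101,537.50.
EBIT = £4,101,537.50 − £2,900,900 = £1,200,637.50.
Interest = £455,413.00, so EBIT − I = £745,224.50.
DCL = total CM / (EBIT − I) = £4,101,537.50 / £745,224.50 = 5.5038.
EPS therefore changes by 5.5038 × (-20.8%) = -114.5%.

-114.5%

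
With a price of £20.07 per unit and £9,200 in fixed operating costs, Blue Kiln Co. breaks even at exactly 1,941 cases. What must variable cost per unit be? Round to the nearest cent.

Contribution per unit must be FC / Q = £9,200 / 1,941 = £4.7398.
Hence VC = price − CM = £20.07 − £4.7398 = £15.33.

£15.33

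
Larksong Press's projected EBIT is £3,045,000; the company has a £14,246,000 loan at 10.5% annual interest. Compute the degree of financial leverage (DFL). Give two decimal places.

1.97

Interest = £1,495,830.00.
Degree of financial leverage = EBIT / (EBIT − interest) = £3,045,000 / £1,549,170.00 = 1.9656.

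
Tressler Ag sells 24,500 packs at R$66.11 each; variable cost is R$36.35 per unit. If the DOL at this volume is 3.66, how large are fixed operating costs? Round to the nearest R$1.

Contribution at this volume is 24,500 × R$29.76 = R$729,120.00.
DOL = contribution / EBIT, so EBIT = R$729,120.00 / 3.66 = R$199,213.11.
Fixed costs = CM − EBIT = R$729,120.00 − R$199,213.11 = R$529,907.

R$529,907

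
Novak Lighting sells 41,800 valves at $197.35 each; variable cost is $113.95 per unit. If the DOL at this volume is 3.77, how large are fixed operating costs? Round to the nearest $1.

Contribution at this volume is 41,800 × $83.40 = $3,486,120.00.
Since DOL = CM ÷ EBIT, EBIT = $3,486,120.00 ÷ 3.77 = $924,700.27.
Fixed costs = CM − EBIT = $3,486,120.00 − $924,700.27 = $2,561,420.

$2,561,420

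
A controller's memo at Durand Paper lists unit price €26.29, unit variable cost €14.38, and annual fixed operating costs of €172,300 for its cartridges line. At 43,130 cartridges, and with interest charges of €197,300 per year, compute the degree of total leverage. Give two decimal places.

3.57

Contribution at this volume is 43,130 × €11.91 = €513,678.30.
Subtracting fixed costs: EBIT = €513,678.30 − €172,300 = €341,378.30. Interest = €197,300.00.
DOL = €513,678.30 ÷ €341,378.30 = 1.5047; DFL = €341,378.30 ÷ €144,078.30 = 2.3694.
Combined leverage = 1.5047 × 2.3694 = 3.5652.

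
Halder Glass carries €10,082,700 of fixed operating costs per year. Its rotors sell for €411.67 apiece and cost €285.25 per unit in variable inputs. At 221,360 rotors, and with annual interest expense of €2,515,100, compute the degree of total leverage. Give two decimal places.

Contribution at this volume is 221,360 × €126.42 = €27,984,331.20.
EBIT = €27,984,331.20 − €10,082,700 = €17,901,631.20. Interest = €2,515,100.00.
DOL = €27,984,331.20 ÷ €17,901,631.20 = 1.5632; DFL = €17,901,631.20 ÷ €15,386,531.20 = 1.1635.
Combined leverage = 1.5632 × 1.1635 = 1.8188.

1.82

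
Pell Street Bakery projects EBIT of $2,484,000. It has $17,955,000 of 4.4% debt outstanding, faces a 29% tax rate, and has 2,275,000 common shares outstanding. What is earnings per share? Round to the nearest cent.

$0.53

Interest = $790,020.00, so EBT = $2,484,000 − $790,020.00 = $1,693,980.00.
Net income = $1,693,980.00 × (1 − 0.29) = $1,202,725.80.
EPS = $1,202,725.80 ÷ 2,275,000 = $0.53.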